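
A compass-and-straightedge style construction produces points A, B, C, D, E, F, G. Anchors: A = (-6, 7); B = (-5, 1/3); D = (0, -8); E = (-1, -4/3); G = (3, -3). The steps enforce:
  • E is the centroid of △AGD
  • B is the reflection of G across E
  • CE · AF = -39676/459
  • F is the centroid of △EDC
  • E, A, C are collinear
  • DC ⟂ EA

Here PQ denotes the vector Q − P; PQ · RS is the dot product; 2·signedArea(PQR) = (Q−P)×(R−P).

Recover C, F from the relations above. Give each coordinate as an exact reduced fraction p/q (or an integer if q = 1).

C = (75/34, -227/34)
F = (41/102, -1633/306)

1. C_x = 75/34  [E, A, C are collinear ∩ DC ⟂ EA]
2. C_y = -227/34  [E, A, C are collinear ∩ DC ⟂ EA]
   → C = (75/34, -227/34)
3. F_x = 41/102  [F is the centroid of △EDC]
4. F_y = -1633/306  [F is the centroid of △EDC]
   → F = (41/102, -1633/306)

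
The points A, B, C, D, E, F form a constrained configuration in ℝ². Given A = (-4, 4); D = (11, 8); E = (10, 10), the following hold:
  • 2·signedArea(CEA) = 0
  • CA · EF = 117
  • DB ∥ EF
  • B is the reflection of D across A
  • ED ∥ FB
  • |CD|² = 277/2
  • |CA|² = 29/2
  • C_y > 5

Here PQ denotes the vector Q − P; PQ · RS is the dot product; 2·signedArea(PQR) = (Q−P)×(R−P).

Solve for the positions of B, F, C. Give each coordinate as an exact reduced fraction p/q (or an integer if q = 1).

1. B_x = -19  [B is the reflection of D across A]
2. B_y = 0  [B is the reflection of D across A]
   → B = (-19, 0)
3. F_x = -20  [ED ∥ FB ∩ DB ∥ EF]
4. F_y = 2  [ED ∥ FB ∩ DB ∥ EF]
   → F = (-20, 2)
5. C_x = -1/2  [2·signedArea(CEA) = 0 ∩ CA · EF = 117]
6. C_y = 11/2  [2·signedArea(CEA) = 0 ∩ CA · EF = 117]
   → C = (-1/2, 11/2)

B = (-19, 0)
C = (-1/2, 11/2)
F = (-20, 2)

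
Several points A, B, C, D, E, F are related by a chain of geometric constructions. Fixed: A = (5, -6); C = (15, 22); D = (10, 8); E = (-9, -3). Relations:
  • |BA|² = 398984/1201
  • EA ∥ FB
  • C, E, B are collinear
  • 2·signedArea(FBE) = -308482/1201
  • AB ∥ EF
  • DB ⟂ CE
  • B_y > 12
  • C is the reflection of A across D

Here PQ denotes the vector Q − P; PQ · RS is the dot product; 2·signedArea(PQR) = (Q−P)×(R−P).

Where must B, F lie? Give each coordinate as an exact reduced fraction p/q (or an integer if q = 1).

B = (6735/1201, 14672/1201)
F = (-10079/1201, 18275/1201)

1. B_x = 6735/1201  [C, E, B are collinear ∩ DB ⟂ CE]
2. B_y = 14672/1201  [C, E, B are collinear ∩ DB ⟂ CE]
   → B = (6735/1201, 14672/1201)
3. F_x = -10079/1201  [EA ∥ FB ∩ AB ∥ EF]
4. F_y = 18275/1201  [EA ∥ FB ∩ AB ∥ EF]
   → F = (-10079/1201, 18275/1201)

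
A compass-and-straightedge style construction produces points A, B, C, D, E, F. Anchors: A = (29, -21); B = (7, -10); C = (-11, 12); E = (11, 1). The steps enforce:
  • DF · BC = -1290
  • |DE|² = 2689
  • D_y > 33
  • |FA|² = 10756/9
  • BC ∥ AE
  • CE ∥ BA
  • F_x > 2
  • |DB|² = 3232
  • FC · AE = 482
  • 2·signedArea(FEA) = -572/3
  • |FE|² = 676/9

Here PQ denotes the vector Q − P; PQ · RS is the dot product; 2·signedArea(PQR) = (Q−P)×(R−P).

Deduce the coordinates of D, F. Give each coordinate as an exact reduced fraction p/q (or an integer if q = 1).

D = (-29, 34)
F = (7/3, 1)

1. F_x = 7/3  [2·signedArea(FEA) = -572/3 ∩ FC · AE = 482]
2. F_y = 1  [2·signedArea(FEA) = -572/3 ∩ FC · AE = 482]
   → F = (7/3, 1)
3. D_x = -29  [line 18·x + -22·y + 1270 = 0 ∩ |DB|² = 3232]
4. D_y = 34  [line 18·x + -22·y + 1270 = 0 ∩ |DB|² = 3232]
   → D = (-29, 34)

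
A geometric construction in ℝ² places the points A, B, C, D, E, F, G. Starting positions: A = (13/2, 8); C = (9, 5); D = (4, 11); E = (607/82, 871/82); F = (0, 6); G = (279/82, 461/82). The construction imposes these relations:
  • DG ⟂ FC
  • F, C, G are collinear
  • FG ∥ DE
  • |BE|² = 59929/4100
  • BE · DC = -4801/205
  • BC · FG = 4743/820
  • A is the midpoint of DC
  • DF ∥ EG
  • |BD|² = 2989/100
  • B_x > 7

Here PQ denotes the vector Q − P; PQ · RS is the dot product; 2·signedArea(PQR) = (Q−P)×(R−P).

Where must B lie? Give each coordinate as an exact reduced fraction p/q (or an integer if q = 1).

B = (15/2, 34/5)

1. B_x = 15/2  [BE · DC = -4801/205 ∩ BC · FG = 4743/820]
2. B_y = 34/5  [BE · DC = -4801/205 ∩ BC · FG = 4743/820]
   → B = (15/2, 34/5)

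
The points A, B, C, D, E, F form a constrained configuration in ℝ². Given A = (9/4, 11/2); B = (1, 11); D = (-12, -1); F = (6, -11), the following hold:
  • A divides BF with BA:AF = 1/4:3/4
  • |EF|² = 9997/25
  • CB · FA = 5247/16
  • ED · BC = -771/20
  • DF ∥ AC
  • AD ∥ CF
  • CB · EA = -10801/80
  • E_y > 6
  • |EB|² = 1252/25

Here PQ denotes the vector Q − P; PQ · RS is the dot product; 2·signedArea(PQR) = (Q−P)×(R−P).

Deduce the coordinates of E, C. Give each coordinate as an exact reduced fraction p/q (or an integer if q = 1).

1. C_x = 81/4  [AD ∥ CF ∩ DF ∥ AC]
2. C_y = -9/2  [AD ∥ CF ∩ DF ∥ AC]
   → C = (81/4, -9/2)
3. E_x = -21/5  [line -77/4·x + 31/2·y + -3539/20 = 0 ∩ |EF|² = 9997/25]
4. E_y = 31/5  [line -77/4·x + 31/2·y + -3539/20 = 0 ∩ |EF|² = 9997/25]
   → E = (-21/5, 31/5)

C = (81/4, -9/2)
E = (-21/5, 31/5)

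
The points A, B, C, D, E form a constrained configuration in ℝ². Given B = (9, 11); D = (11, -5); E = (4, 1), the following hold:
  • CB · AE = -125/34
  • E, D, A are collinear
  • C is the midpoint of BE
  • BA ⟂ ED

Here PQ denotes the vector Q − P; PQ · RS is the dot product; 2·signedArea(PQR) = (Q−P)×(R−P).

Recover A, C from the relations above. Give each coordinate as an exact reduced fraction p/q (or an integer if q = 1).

1. A_x = 33/17  [E, D, A are collinear ∩ BA ⟂ ED]
2. A_y = 47/17  [E, D, A are collinear ∩ BA ⟂ ED]
   → A = (33/17, 47/17)
3. C_x = 13/2  [C is the midpoint of BE]
4. C_y = 6  [C is the midpoint of BE]
   → C = (13/2, 6)

A = (33/17, 47/17)
C = (13/2, 6)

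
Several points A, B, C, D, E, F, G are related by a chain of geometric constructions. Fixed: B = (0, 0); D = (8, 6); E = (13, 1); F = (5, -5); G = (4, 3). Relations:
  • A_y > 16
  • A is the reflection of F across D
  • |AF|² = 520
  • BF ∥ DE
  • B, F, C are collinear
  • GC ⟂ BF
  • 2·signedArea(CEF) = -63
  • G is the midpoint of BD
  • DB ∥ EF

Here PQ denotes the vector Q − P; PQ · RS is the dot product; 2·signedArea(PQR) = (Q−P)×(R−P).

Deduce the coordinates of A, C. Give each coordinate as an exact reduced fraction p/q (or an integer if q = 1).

A = (11, 17)
C = (1/2, -1/2)

1. A_x = 11  [A is the reflection of F across D]
2. A_y = 17  [A is the reflection of F across D]
   → A = (11, 17)
3. C_x = 1/2  [B, F, C are collinear ∩ GC ⟂ BF]
4. C_y = -1/2  [B, F, C are collinear ∩ GC ⟂ BF]
   → C = (1/2, -1/2)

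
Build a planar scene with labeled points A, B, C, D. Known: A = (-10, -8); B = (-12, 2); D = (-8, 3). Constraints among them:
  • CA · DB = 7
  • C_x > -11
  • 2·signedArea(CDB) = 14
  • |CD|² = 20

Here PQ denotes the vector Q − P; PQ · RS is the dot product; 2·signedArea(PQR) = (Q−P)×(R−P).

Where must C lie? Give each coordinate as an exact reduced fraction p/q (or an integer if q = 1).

C = (-10, -1)

1. C_x = -10  [2·signedArea(CDB) = 14 ∩ CA · DB = 7]
2. C_y = -1  [2·signedArea(CDB) = 14 ∩ CA · DB = 7]
   → C = (-10, -1)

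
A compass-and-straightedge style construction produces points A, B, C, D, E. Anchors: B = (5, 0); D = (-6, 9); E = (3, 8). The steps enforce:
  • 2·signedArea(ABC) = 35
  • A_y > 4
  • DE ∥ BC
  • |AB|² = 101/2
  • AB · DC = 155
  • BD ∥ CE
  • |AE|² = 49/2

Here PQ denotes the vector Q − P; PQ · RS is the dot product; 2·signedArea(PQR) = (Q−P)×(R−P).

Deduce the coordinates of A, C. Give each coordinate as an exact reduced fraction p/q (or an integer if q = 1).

1. C_x = 14  [BD ∥ CE ∩ DE ∥ BC]
2. C_y = -1  [BD ∥ CE ∩ DE ∥ BC]
   → C = (14, -1)
3. A_x = -1/2  [2·signedArea(ABC) = 35 ∩ AB · DC = 155]
4. A_y = 9/2  [2·signedArea(ABC) = 35 ∩ AB · DC = 155]
   → A = (-1/2, 9/2)

A = (-1/2, 9/2)
C = (14, -1)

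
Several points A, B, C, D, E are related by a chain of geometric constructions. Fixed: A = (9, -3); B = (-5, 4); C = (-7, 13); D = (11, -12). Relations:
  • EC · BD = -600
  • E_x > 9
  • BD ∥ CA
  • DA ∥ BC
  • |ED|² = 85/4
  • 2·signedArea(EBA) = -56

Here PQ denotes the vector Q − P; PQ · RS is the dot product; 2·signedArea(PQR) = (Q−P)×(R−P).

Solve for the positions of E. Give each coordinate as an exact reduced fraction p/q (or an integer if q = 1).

1. E_x = 10  [2·signedArea(EBA) = -56 ∩ EC · BD = -600]
2. E_y = -15/2  [2·signedArea(EBA) = -56 ∩ EC · BD = -600]
   → E = (10, -15/2)

E = (10, -15/2)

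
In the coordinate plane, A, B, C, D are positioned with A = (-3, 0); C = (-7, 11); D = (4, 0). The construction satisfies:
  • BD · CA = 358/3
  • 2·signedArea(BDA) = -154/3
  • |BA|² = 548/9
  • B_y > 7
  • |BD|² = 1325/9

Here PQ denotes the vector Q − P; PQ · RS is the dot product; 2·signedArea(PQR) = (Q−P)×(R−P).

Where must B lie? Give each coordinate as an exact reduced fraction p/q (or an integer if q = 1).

B = (-17/3, 22/3)

1. B_x = -17/3  [BD · CA = 358/3 ∩ 2·signedArea(BDA) = -154/3]
2. B_y = 22/3  [BD · CA = 358/3 ∩ 2·signedArea(BDA) = -154/3]
   → B = (-17/3, 22/3)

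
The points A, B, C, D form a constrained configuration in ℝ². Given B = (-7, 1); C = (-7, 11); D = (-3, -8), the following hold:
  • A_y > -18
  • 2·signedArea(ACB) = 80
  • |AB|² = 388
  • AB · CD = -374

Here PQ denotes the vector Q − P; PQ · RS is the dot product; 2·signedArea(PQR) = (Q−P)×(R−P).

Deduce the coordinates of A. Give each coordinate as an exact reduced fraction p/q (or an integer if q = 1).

A = (1, -17)

1. A_x = 1  [2·signedArea(ACB) = 80 ∩ AB · CD = -374]
2. A_y = -17  [2·signedArea(ACB) = 80 ∩ AB · CD = -374]
   → A = (1, -17)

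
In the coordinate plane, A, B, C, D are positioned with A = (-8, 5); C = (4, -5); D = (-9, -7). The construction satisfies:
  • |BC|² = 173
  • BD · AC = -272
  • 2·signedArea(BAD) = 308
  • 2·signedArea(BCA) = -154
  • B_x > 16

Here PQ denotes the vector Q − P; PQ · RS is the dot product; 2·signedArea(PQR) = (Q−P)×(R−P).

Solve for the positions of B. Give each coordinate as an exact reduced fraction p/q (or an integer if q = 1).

B = (17, -3)

1. B_x = 17  [2·signedArea(BAD) = 308 ∩ 2·signedArea(BCA) = -154]
2. B_y = -3  [2·signedArea(BAD) = 308 ∩ 2·signedArea(BCA) = -154]
   → B = (17, -3)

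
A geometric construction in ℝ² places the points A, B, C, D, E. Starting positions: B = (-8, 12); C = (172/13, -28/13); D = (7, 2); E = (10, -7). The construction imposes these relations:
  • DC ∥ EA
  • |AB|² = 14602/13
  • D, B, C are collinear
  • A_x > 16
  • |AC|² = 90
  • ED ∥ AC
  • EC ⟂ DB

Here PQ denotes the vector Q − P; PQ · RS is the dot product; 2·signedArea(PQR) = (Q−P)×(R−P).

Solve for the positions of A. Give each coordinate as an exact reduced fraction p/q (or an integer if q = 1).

A = (211/13, -145/13)

1. A_x = 211/13  [ED ∥ AC ∩ DC ∥ EA]
2. A_y = -145/13  [ED ∥ AC ∩ DC ∥ EA]
   → A = (211/13, -145/13)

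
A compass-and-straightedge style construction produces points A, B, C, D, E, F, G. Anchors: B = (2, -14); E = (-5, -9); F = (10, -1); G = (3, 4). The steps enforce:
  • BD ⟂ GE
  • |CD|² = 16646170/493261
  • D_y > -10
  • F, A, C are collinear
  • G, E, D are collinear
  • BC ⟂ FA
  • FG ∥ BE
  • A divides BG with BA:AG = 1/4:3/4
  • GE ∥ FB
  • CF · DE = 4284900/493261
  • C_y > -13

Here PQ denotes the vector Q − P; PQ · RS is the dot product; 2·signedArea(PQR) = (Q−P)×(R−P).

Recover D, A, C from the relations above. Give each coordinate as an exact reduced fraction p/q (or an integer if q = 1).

1. D_x = -1237/233  [G, E, D are collinear ∩ BD ⟂ GE]
2. D_y = -2214/233  [G, E, D are collinear ∩ BD ⟂ GE]
   → D = (-1237/233, -2214/233)
3. A_x = 9/4  [A divides BG with BA:AG = 1/4:3/4]
4. A_y = -19/2  [A divides BG with BA:AG = 1/4:3/4]
   → A = (9/4, -19/2)
5. C_x = -220/2117  [F, A, C are collinear ∩ BC ⟂ FA]
6. C_y = -25577/2117  [F, A, C are collinear ∩ BC ⟂ FA]
   → C = (-220/2117, -25577/2117)

A = (9/4, -19/2)
C = (-220/2117, -25577/2117)
D = (-1237/233, -2214/233)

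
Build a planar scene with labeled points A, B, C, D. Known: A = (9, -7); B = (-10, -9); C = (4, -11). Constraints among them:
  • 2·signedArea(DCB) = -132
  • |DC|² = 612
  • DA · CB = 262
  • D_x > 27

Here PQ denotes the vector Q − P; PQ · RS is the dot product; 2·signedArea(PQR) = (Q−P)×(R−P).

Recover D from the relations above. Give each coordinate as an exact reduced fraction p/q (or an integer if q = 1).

1. D_x = 28  [DA · CB = 262 ∩ 2·signedArea(DCB) = -132]
2. D_y = -5  [DA · CB = 262 ∩ 2·signedArea(DCB) = -132]
   → D = (28, -5)

D = (28, -5)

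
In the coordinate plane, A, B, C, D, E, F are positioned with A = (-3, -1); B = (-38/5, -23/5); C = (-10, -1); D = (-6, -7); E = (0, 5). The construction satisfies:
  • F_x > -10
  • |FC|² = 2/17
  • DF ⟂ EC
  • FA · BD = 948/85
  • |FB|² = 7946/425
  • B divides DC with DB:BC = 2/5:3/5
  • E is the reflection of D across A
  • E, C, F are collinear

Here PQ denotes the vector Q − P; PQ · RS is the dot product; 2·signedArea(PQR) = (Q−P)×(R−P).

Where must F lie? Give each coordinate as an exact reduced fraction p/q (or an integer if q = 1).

1. F_x = -165/17  [E, C, F are collinear ∩ DF ⟂ EC]
2. F_y = -14/17  [E, C, F are collinear ∩ DF ⟂ EC]
   → F = (-165/17, -14/17)

F = (-165/17, -14/17)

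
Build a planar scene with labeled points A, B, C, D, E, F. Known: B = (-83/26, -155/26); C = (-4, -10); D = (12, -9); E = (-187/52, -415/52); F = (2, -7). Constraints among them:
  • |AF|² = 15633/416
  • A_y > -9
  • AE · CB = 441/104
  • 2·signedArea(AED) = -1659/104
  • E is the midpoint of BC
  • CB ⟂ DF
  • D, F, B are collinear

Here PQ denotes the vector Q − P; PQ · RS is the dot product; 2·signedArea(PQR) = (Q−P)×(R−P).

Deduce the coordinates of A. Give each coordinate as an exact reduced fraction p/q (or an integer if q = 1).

A = (-395/104, -935/104)

1. A_x = -395/104  [2·signedArea(AED) = -1659/104 ∩ AE · CB = 441/104]
2. A_y = -935/104  [2·signedArea(AED) = -1659/104 ∩ AE · CB = 441/104]
   → A = (-395/104, -935/104)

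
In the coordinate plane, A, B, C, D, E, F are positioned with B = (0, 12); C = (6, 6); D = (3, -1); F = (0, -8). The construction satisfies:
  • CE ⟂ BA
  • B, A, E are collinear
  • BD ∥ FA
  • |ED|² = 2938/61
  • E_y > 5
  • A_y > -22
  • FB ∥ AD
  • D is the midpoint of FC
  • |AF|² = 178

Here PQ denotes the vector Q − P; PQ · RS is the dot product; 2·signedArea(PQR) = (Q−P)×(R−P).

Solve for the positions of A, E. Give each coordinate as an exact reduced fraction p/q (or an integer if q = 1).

A = (3, -21)
E = (36/61, 336/61)

1. A_x = 3  [FB ∥ AD ∩ BD ∥ FA]
2. A_y = -21  [FB ∥ AD ∩ BD ∥ FA]
   → A = (3, -21)
3. E_x = 36/61  [B, A, E are collinear ∩ CE ⟂ BA]
4. E_y = 336/61  [B, A, E are collinear ∩ CE ⟂ BA]
   → E = (36/61, 336/61)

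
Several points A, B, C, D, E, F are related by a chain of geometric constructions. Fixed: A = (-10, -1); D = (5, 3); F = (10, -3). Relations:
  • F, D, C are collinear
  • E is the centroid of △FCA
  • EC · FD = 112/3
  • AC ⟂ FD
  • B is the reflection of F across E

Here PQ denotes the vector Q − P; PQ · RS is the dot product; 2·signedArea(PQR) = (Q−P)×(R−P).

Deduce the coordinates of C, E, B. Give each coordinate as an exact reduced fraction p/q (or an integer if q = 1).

B = (-1730/183, 1039/183)
C = (50/61, 489/61)
E = (50/183, 245/183)

1. C_x = 50/61  [F, D, C are collinear ∩ AC ⟂ FD]
2. C_y = 489/61  [F, D, C are collinear ∩ AC ⟂ FD]
   → C = (50/61, 489/61)
3. E_x = 50/183  [E is the centroid of △FCA]
4. E_y = 245/183  [E is the centroid of △FCA]
   → E = (50/183, 245/183)
5. B_x = -1730/183  [B is the reflection of F across E]
6. B_y = 1039/183  [B is the reflection of F across E]
   → B = (-1730/183, 1039/183)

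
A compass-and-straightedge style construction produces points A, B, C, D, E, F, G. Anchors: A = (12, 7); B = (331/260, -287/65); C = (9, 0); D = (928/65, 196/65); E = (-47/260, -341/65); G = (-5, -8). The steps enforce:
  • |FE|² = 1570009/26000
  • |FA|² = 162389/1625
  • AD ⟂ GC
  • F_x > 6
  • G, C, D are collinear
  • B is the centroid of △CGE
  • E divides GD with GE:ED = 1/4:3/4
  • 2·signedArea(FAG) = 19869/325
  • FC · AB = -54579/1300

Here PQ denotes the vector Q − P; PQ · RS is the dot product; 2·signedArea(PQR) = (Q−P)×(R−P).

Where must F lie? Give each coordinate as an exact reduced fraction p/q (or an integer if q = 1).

F = (2134/325, -452/325)

1. F_x = 2134/325  [2·signedArea(FAG) = 19869/325 ∩ FC · AB = -54579/1300]
2. F_y = -452/325  [2·signedArea(FAG) = 19869/325 ∩ FC · AB = -54579/1300]
   → F = (2134/325, -452/325)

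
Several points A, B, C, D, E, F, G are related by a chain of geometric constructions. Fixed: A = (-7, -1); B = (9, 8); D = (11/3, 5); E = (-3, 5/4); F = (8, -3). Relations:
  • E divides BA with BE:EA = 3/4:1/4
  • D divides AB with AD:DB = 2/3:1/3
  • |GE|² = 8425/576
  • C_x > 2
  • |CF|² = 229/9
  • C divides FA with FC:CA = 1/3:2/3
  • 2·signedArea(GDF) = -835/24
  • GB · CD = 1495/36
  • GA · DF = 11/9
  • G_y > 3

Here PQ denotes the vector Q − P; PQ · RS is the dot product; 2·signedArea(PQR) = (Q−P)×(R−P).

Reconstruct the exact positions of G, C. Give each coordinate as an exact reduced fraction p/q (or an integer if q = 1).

C = (3, -7/3)
G = (1/3, 25/8)

1. G_x = 1/3  [GA · DF = 11/9 ∩ 2·signedArea(GDF) = -835/24]
2. G_y = 25/8  [GA · DF = 11/9 ∩ 2·signedArea(GDF) = -835/24]
   → G = (1/3, 25/8)
3. C_x = 3  [C divides FA with FC:CA = 1/3:2/3]
4. C_y = -7/3  [C divides FA with FC:CA = 1/3:2/3]
   → C = (3, -7/3)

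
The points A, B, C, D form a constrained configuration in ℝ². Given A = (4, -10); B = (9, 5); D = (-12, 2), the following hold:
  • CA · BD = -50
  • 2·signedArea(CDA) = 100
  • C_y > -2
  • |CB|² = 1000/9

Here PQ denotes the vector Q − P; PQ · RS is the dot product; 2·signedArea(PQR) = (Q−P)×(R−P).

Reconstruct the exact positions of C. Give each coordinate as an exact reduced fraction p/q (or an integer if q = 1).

1. C_x = 1/3  [2·signedArea(CDA) = 100 ∩ CA · BD = -50]
2. C_y = -1  [2·signedArea(CDA) = 100 ∩ CA · BD = -50]
   → C = (1/3, -1)

C = (1/3, -1)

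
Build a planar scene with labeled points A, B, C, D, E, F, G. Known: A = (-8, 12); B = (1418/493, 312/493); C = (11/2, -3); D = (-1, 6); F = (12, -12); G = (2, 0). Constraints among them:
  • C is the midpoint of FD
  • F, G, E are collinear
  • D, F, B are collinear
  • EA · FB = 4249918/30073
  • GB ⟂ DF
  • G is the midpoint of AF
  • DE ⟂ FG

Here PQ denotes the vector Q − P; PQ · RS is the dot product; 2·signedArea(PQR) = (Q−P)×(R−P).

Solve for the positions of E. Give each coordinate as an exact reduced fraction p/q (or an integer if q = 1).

E = (-133/61, 306/61)

1. E_x = -133/61  [F, G, E are collinear ∩ DE ⟂ FG]
2. E_y = 306/61  [F, G, E are collinear ∩ DE ⟂ FG]
   → E = (-133/61, 306/61)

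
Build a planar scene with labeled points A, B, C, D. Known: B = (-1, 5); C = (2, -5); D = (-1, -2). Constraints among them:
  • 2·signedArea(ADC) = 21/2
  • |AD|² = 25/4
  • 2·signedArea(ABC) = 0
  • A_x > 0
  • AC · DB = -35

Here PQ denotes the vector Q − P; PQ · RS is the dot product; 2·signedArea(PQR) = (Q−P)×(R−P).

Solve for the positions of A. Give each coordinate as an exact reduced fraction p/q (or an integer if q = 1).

1. A_x = 1/2  [2·signedArea(ABC) = 0 ∩ AC · DB = -35]
2. A_y = 0  [2·signedArea(ABC) = 0 ∩ AC · DB = -35]
   → A = (1/2, 0)

A = (1/2, 0)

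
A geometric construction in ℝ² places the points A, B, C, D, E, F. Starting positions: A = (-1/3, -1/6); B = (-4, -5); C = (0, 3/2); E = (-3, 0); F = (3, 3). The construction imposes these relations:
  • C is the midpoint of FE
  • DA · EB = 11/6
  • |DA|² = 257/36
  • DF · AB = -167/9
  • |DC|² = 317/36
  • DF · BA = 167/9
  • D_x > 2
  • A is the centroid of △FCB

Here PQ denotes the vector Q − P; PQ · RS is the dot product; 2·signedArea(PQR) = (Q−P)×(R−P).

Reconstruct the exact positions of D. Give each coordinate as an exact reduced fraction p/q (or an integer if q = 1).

D = (7/3, -1/3)

1. D_x = 7/3  [DF · AB = -167/9 ∩ DA · EB = 11/6]
2. D_y = -1/3  [DF · AB = -167/9 ∩ DA · EB = 11/6]
   → D = (7/3, -1/3)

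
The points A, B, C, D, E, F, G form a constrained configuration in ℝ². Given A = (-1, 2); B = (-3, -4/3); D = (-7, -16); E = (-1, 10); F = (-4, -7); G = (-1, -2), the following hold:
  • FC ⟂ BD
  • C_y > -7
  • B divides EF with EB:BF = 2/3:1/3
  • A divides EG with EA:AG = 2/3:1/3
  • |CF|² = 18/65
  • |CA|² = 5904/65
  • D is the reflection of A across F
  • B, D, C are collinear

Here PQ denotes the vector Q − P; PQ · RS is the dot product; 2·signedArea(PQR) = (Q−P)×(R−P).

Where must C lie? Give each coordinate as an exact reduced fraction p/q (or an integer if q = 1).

C = (-293/65, -446/65)

1. C_x = -293/65  [B, D, C are collinear ∩ FC ⟂ BD]
2. C_y = -446/65  [B, D, C are collinear ∩ FC ⟂ BD]
   → C = (-293/65, -446/65)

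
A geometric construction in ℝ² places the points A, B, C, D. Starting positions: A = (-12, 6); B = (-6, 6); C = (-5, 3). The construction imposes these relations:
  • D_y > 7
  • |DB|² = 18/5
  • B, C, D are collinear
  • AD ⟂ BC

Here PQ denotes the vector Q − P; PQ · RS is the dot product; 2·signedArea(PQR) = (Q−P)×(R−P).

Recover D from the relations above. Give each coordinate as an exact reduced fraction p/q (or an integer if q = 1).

1. D_x = -33/5  [B, C, D are collinear ∩ AD ⟂ BC]
2. D_y = 39/5  [B, C, D are collinear ∩ AD ⟂ BC]
   → D = (-33/5, 39/5)

D = (-33/5, 39/5)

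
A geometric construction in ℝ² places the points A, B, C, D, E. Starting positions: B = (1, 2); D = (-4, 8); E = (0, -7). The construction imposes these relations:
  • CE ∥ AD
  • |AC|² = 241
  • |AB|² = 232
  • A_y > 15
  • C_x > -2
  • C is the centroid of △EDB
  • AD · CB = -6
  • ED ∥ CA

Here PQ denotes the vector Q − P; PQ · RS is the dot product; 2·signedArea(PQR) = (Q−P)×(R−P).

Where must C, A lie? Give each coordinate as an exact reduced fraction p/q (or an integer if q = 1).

A = (-5, 16)
C = (-1, 1)

1. C_x = -1  [C is the centroid of △EDB]
2. C_y = 1  [C is the centroid of △EDB]
   → C = (-1, 1)
3. A_x = -5  [CE ∥ AD ∩ ED ∥ CA]
4. A_y = 16  [CE ∥ AD ∩ ED ∥ CA]
   → A = (-5, 16)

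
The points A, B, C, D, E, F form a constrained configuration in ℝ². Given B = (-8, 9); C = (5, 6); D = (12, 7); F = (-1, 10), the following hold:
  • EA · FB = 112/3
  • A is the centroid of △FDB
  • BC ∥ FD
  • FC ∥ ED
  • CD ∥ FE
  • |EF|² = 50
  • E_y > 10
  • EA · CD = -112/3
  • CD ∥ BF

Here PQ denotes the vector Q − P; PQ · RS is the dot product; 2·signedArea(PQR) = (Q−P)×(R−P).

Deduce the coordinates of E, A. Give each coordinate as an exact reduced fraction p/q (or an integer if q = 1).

1. E_x = 6  [FC ∥ ED ∩ CD ∥ FE]
2. E_y = 11  [FC ∥ ED ∩ CD ∥ FE]
   → E = (6, 11)
3. A_x = 1  [A is the centroid of △FDB]
4. A_y = 26/3  [A is the centroid of △FDB]
   → A = (1, 26/3)

A = (1, 26/3)
E = (6, 11)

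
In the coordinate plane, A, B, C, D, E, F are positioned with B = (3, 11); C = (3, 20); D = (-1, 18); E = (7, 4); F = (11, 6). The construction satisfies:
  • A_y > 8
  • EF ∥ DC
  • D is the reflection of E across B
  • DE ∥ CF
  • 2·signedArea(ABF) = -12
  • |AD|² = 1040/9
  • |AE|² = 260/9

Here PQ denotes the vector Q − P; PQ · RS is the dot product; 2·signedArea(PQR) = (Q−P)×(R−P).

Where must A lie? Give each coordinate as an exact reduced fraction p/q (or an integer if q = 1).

1. A_x = 13/3  [line 5·x + 8·y + -91 = 0 ∩ |AE|² = 260/9]
2. A_y = 26/3  [line 5·x + 8·y + -91 = 0 ∩ |AE|² = 260/9]
   → A = (13/3, 26/3)

A = (13/3, 26/3)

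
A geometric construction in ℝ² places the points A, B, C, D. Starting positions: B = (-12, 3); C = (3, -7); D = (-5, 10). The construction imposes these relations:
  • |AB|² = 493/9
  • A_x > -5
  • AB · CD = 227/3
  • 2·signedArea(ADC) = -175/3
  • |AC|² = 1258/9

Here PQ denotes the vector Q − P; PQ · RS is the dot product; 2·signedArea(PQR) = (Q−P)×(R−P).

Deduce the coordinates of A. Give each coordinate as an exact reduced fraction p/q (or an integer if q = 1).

1. A_x = -14/3  [AB · CD = 227/3 ∩ 2·signedArea(ADC) = -175/3]
2. A_y = 2  [AB · CD = 227/3 ∩ 2·signedArea(ADC) = -175/3]
   → A = (-14/3, 2)

A = (-14/3, 2)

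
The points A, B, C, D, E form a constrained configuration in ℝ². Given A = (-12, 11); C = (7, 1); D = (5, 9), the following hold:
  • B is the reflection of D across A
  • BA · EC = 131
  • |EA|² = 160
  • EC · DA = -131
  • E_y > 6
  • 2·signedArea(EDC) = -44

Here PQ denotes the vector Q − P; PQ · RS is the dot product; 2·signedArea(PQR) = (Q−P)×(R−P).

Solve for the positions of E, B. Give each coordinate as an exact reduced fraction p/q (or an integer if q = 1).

B = (-29, 13)
E = (0, 7)

1. E_x = 0  [2·signedArea(EDC) = -44 ∩ EC · DA = -131]
2. E_y = 7  [2·signedArea(EDC) = -44 ∩ EC · DA = -131]
   → E = (0, 7)
3. B_x = -29  [B is the reflection of D across A]
4. B_y = 13  [B is the reflection of D across A]
   → B = (-29, 13)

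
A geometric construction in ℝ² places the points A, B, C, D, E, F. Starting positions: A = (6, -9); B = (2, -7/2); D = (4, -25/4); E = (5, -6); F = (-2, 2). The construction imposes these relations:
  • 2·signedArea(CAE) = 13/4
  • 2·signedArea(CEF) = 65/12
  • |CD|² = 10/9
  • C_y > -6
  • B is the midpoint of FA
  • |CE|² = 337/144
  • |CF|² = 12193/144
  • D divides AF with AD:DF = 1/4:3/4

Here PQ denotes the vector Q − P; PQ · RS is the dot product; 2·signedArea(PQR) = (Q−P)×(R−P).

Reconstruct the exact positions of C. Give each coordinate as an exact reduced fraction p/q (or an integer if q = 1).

C = (11/3, -21/4)

1. C_x = 11/3  [2·signedArea(CAE) = 13/4 ∩ 2·signedArea(CEF) = 65/12]
2. C_y = -21/4  [2·signedArea(CAE) = 13/4 ∩ 2·signedArea(CEF) = 65/12]
   → C = (11/3, -21/4)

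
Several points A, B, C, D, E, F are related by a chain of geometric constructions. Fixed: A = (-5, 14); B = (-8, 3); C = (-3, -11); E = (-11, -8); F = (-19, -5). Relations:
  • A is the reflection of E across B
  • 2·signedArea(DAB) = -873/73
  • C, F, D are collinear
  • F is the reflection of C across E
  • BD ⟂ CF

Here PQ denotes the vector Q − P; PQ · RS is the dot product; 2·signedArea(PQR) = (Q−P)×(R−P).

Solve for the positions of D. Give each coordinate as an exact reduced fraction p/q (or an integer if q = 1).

1. D_x = -875/73  [C, F, D are collinear ∩ BD ⟂ CF]
2. D_y = -557/73  [C, F, D are collinear ∩ BD ⟂ CF]
   → D = (-875/73, -557/73)

D = (-875/73, -557/73)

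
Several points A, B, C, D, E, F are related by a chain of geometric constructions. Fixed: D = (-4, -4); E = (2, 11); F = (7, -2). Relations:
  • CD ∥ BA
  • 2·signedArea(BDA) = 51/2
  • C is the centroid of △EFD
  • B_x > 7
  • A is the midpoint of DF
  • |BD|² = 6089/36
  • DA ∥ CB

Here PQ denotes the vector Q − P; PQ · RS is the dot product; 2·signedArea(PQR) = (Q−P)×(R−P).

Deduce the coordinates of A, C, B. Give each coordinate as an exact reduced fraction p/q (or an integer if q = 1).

1. A_x = 3/2  [A is the midpoint of DF]
2. A_y = -3  [A is the midpoint of DF]
   → A = (3/2, -3)
3. C_x = 5/3  [C is the centroid of △EFD]
4. C_y = 5/3  [C is the centroid of △EFD]
   → C = (5/3, 5/3)
5. B_x = 43/6  [CD ∥ BA ∩ DA ∥ CB]
6. B_y = 8/3  [CD ∥ BA ∩ DA ∥ CB]
   → B = (43/6, 8/3)

A = (3/2, -3)
B = (43/6, 8/3)
C = (5/3, 5/3)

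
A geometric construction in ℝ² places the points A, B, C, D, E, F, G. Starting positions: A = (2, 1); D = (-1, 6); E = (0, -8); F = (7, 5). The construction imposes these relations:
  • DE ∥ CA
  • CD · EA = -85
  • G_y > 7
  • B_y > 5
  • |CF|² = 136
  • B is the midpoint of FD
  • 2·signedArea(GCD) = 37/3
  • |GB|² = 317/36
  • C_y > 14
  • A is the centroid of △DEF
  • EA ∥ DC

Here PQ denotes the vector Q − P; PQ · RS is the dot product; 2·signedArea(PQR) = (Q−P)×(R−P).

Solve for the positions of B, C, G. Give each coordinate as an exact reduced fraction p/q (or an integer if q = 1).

1. B_x = 3  [B is the midpoint of FD]
2. B_y = 11/2  [B is the midpoint of FD]
   → B = (3, 11/2)
3. C_x = 1  [DE ∥ CA ∩ EA ∥ DC]
4. C_y = 15  [DE ∥ CA ∩ EA ∥ DC]
   → C = (1, 15)
5. G_x = 2/3  [line 9·x + -2·y + 26/3 = 0 ∩ |GB|² = 317/36]
6. G_y = 22/3  [line 9·x + -2·y + 26/3 = 0 ∩ |GB|² = 317/36]
   → G = (2/3, 22/3)

B = (3, 11/2)
C = (1, 15)
G = (2/3, 22/3)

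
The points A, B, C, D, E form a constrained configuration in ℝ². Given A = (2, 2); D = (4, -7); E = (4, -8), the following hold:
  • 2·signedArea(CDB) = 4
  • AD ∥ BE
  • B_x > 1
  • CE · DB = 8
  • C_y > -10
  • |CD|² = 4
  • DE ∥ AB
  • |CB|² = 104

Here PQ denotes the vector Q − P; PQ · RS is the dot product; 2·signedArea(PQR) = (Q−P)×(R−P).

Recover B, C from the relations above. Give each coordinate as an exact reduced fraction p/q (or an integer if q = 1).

1. B_x = 2  [AD ∥ BE ∩ DE ∥ AB]
2. B_y = 1  [AD ∥ BE ∩ DE ∥ AB]
   → B = (2, 1)
3. C_x = 4  [2·signedArea(CDB) = 4 ∩ CE · DB = 8]
4. C_y = -9  [2·signedArea(CDB) = 4 ∩ CE · DB = 8]
   → C = (4, -9)

B = (2, 1)
C = (4, -9)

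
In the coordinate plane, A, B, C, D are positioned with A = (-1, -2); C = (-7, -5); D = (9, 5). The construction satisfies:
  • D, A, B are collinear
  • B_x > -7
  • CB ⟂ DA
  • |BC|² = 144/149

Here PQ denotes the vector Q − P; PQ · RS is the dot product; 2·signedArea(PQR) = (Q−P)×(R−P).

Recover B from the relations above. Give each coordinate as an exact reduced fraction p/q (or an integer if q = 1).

1. B_x = -959/149  [D, A, B are collinear ∩ CB ⟂ DA]
2. B_y = -865/149  [D, A, B are collinear ∩ CB ⟂ DA]
   → B = (-959/149, -865/149)

B = (-959/149, -865/149)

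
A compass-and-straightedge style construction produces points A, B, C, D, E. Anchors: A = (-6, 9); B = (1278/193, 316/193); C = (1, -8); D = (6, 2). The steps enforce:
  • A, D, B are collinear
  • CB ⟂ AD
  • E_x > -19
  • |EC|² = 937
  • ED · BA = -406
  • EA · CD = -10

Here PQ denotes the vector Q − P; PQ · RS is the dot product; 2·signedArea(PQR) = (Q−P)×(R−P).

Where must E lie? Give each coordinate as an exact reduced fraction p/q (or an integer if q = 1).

E = (-18, 16)

1. E_x = -18  [ED · BA = -406 ∩ EA · CD = -10]
2. E_y = 16  [ED · BA = -406 ∩ EA · CD = -10]
   → E = (-18, 16)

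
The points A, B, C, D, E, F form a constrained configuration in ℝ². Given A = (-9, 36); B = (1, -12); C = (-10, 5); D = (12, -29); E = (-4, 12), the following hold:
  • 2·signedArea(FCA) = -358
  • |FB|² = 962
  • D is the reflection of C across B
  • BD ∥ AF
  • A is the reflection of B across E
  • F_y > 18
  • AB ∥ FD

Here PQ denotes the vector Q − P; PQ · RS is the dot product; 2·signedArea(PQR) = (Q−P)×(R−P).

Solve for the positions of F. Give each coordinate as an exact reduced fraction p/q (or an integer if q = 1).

F = (2, 19)

1. F_x = 2  [AB ∥ FD ∩ BD ∥ AF]
2. F_y = 19  [AB ∥ FD ∩ BD ∥ AF]
   → F = (2, 19)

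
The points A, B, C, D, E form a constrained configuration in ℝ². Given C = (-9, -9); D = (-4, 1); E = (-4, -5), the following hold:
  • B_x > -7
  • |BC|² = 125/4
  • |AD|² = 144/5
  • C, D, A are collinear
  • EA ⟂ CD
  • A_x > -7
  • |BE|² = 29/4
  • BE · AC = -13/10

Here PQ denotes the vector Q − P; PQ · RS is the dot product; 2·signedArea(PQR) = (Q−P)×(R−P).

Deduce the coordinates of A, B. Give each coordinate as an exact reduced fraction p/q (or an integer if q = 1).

1. A_x = -32/5  [C, D, A are collinear ∩ EA ⟂ CD]
2. A_y = -19/5  [C, D, A are collinear ∩ EA ⟂ CD]
   → A = (-32/5, -19/5)
3. B_x = -13/2  [line 13/5·x + 26/5·y + 377/10 = 0 ∩ |BC|² = 125/4]
4. B_y = -4  [line 13/5·x + 26/5·y + 377/10 = 0 ∩ |BC|² = 125/4]
   → B = (-13/2, -4)

A = (-32/5, -19/5)
B = (-13/2, -4)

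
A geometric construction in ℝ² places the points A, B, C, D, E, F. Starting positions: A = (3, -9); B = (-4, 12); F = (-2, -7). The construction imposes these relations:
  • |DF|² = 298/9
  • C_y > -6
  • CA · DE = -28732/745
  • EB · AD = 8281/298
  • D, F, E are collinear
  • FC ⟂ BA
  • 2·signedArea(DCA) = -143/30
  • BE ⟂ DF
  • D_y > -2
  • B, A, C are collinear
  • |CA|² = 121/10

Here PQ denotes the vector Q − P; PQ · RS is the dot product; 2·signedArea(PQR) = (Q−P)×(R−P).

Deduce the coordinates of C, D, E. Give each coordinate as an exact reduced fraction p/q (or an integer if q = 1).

C = (19/10, -57/10)
D = (-1, -4/3)
E = (355/298, 3303/298)

1. C_x = 19/10  [B, A, C are collinear ∩ FC ⟂ BA]
2. C_y = -57/10  [B, A, C are collinear ∩ FC ⟂ BA]
   → C = (19/10, -57/10)
3. D_x = -1  [line 33/10·x + 11/10·y + 143/30 = 0 ∩ |DF|² = 298/9]
4. D_y = -4/3  [line 33/10·x + 11/10·y + 143/30 = 0 ∩ |DF|² = 298/9]
   → D = (-1, -4/3)
5. E_x = 355/298  [D, F, E are collinear ∩ BE ⟂ DF]
6. E_y = 3303/298  [D, F, E are collinear ∩ BE ⟂ DF]
   → E = (355/298, 3303/298)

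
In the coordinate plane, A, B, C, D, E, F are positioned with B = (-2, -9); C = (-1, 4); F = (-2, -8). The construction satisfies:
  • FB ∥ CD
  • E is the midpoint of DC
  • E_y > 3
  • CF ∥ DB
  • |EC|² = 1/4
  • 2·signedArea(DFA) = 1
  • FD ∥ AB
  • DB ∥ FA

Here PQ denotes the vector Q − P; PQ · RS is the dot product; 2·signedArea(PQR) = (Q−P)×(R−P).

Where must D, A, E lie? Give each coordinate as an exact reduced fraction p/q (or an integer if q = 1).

A = (-3, -20)
D = (-1, 3)
E = (-1, 7/2)

1. D_x = -1  [CF ∥ DB ∩ FB ∥ CD]
2. D_y = 3  [CF ∥ DB ∩ FB ∥ CD]
   → D = (-1, 3)
3. A_x = -3  [FD ∥ AB ∩ DB ∥ FA]
4. A_y = -20  [FD ∥ AB ∩ DB ∥ FA]
   → A = (-3, -20)
5. E_x = -1  [E is the midpoint of DC]
6. E_y = 7/2  [E is the midpoint of DC]
   → E = (-1, 7/2)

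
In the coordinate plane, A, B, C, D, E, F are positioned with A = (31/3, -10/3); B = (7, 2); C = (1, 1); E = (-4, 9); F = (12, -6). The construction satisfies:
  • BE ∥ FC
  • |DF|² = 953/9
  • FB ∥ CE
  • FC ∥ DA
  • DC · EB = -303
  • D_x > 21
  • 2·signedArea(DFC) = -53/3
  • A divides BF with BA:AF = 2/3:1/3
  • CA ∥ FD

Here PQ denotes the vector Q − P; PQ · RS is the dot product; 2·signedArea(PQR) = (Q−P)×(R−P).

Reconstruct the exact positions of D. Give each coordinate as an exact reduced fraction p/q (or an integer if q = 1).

1. D_x = 64/3  [FC ∥ DA ∩ CA ∥ FD]
2. D_y = -31/3  [FC ∥ DA ∩ CA ∥ FD]
   → D = (64/3, -31/3)

D = (64/3, -31/3)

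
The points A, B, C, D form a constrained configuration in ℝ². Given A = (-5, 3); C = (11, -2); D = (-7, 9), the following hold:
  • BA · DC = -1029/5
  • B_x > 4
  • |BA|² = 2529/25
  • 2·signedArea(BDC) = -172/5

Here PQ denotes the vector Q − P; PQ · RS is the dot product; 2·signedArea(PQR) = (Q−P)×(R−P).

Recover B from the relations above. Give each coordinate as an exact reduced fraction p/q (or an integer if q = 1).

1. B_x = 23/5  [2·signedArea(BDC) = -172/5 ∩ BA · DC = -1029/5]
2. B_y = 0  [2·signedArea(BDC) = -172/5 ∩ BA · DC = -1029/5]
   → B = (23/5, 0)

B = (23/5, 0)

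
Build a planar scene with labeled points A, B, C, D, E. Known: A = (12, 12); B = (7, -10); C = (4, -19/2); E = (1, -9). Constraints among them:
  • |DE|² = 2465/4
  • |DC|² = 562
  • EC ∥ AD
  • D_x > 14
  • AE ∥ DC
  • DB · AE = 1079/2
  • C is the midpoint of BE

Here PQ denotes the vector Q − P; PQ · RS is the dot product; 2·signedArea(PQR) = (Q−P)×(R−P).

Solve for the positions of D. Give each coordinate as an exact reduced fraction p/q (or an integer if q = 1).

1. D_x = 15  [AE ∥ DC ∩ EC ∥ AD]
2. D_y = 23/2  [AE ∥ DC ∩ EC ∥ AD]
   → D = (15, 23/2)

D = (15, 23/2)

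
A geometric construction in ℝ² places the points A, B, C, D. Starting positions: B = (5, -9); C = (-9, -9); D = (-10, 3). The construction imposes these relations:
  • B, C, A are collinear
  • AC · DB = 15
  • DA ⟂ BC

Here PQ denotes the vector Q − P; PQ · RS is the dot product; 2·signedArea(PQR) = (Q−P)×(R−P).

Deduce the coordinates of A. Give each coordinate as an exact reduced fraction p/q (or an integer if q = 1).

A = (-10, -9)

1. A_x = -10  [B, C, A are collinear ∩ DA ⟂ BC]
2. A_y = -9  [B, C, A are collinear ∩ DA ⟂ BC]
   → A = (-10, -9)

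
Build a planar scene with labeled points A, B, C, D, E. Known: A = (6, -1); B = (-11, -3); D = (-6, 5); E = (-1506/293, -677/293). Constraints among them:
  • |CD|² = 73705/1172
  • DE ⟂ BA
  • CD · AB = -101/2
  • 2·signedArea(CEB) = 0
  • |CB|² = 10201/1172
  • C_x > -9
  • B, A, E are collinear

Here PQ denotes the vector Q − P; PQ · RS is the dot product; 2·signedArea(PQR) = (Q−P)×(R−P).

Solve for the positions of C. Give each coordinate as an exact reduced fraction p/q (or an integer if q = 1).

C = (-4729/586, -778/293)

1. C_x = -4729/586  [2·signedArea(CEB) = 0 ∩ CD · AB = -101/2]
2. C_y = -778/293  [2·signedArea(CEB) = 0 ∩ CD · AB = -101/2]
   → C = (-4729/586, -778/293)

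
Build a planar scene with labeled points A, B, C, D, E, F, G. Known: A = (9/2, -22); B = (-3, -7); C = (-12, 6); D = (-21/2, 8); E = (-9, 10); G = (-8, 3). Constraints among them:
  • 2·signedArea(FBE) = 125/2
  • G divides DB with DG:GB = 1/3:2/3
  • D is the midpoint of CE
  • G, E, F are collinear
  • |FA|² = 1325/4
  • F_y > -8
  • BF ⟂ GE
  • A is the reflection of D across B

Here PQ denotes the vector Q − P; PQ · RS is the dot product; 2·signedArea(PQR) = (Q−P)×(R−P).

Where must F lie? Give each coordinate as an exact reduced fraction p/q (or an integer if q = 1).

F = (-13/2, -15/2)

1. F_x = -13/2  [G, E, F are collinear ∩ BF ⟂ GE]
2. F_y = -15/2  [G, E, F are collinear ∩ BF ⟂ GE]
   → F = (-13/2, -15/2)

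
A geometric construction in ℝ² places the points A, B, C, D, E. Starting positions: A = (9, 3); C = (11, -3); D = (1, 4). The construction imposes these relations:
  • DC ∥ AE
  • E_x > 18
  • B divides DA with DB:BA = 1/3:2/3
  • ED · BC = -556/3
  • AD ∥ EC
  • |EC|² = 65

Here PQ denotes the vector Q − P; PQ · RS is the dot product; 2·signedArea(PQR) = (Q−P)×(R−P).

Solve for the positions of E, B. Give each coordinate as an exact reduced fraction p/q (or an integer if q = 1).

1. E_x = 19  [AD ∥ EC ∩ DC ∥ AE]
2. E_y = -4  [AD ∥ EC ∩ DC ∥ AE]
   → E = (19, -4)
3. B_x = 11/3  [B divides DA with DB:BA = 1/3:2/3]
4. B_y = 11/3  [B divides DA with DB:BA = 1/3:2/3]
   → B = (11/3, 11/3)

B = (11/3, 11/3)
E = (19, -4)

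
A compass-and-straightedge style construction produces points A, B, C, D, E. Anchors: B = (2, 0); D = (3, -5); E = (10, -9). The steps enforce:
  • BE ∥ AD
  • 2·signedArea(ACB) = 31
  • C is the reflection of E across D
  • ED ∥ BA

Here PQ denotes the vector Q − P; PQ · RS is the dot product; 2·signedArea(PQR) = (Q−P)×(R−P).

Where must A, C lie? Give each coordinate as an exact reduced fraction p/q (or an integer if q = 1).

1. A_x = -5  [BE ∥ AD ∩ ED ∥ BA]
2. A_y = 4  [BE ∥ AD ∩ ED ∥ BA]
   → A = (-5, 4)
3. C_x = -4  [C is the reflection of E across D]
4. C_y = -1  [C is the reflection of E across D]
   → C = (-4, -1)

A = (-5, 4)
C = (-4, -1)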